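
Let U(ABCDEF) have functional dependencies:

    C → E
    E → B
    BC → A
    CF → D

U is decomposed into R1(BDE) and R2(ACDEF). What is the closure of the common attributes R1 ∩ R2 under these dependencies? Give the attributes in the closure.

BDE

R1 ∩ R2 = {DE}.
E → B applies, adding B
Closure: {BDE}.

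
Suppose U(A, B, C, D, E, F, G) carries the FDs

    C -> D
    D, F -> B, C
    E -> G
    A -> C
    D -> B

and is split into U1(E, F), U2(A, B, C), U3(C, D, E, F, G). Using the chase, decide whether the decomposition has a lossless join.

Chase test. Columns are A, B, C, D, E, F, G; row i has aⱼ where attribute j ∈ Ui, else bᵢⱼ.
Initial tableau (one row per fragment):
  row 1: b11 b12 b13 b14 a5 a6 b17
  row 2: a1 a2 a3 b24 b25 b26 b27
  row 3: b31 b32 a3 a4 a5 a6 a7
Rows 2 and 3 agree on C; apply C→D and equate their D entries.
Rows 1 and 3 agree on E; apply E→G and equate their G entries.
Rows 2 and 3 agree on D; apply D→B and equate their B entries.
No row becomes fully distinguished — the join is lossy.

No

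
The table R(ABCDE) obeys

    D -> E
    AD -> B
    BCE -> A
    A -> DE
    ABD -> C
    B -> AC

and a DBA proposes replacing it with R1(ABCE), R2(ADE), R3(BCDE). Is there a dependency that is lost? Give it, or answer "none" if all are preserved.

none

D → E lies within R2.
AD → B: restricted closure across fragments reaches B.
BCE → A lies within R1.
A → DE lies within R2.
ABD → C: restricted closure across fragments reaches C.
B → AC lies within R1.
Every dependency is enforceable on the fragments, so the decomposition is dependency-preserving.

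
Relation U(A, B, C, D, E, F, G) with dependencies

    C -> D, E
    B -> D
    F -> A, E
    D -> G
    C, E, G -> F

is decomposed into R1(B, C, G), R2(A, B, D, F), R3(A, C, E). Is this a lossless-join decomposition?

No

Chase test. Columns are A, B, C, D, E, F, G; row i has aⱼ where attribute j ∈ Ri, else bᵢⱼ.
Initial tableau (one row per fragment):
  row 1: b11 a2 a3 b14 b15 b16 a7
  row 2: a1 a2 b23 a4 b25 a6 b27
  row 3: a1 b32 a3 b34 a5 b36 b37
Rows 1 and 3 agree on C; apply C→D, E and equate their D, E entries.
Rows 1 and 2 agree on B; apply B→D and equate their D entries.
Rows 1 and 2 agree on D; apply D→G and equate their G entries.
Rows 1 and 3 agree on D; apply D→G and equate their G entries.
Rows 1 and 3 agree on C, E, G; apply C, E, G→F and equate their F entries.
Rows 1 and 3 agree on F; apply F→A, E and equate their A, E entries.
No row becomes fully distinguished — the join is lossy.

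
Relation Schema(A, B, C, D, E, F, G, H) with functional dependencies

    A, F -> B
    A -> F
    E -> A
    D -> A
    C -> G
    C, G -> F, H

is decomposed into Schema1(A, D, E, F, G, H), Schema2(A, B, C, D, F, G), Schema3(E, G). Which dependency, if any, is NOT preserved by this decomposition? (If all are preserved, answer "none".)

C, G -> F, H

Check C, G → F, H: no single fragment contains all of {C, F, G, H}, and the restricted closure of {C, G} across the fragments never reaches {F, H}.
A, F → B is preserved.
A → F is preserved.
E → A is preserved.
D → A is preserved.
C → G is preserved.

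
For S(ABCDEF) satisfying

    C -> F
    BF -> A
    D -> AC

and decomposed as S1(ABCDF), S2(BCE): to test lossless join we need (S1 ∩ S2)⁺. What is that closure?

ABCF

S1 ∩ S2 = {BC}.
C → F applies, adding F
BF → A applies, adding A
Closure: {ABCF}.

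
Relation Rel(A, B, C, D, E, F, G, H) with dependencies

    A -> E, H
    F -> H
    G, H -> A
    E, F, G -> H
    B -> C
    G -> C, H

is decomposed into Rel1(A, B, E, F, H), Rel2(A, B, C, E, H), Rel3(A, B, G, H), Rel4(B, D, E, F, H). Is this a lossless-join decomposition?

No

Chase test. Columns are A, B, C, D, E, F, G, H; row i has aⱼ where attribute j ∈ Reli, else bᵢⱼ.
Initial tableau (one row per fragment):
  row 1: a1 a2 b13 b14 a5 a6 b17 a8
  row 2: a1 a2 a3 b24 a5 b26 b27 a8
  row 3: a1 a2 b33 b34 b35 b36 a7 a8
  row 4: b41 a2 b43 a4 a5 a6 b47 a8
Rows 1 and 3 agree on A; apply A→E, H and equate their E, H entries.
Rows 1 and 2 agree on B; apply B→C and equate their C entries.
Rows 1 and 3 agree on B; apply B→C and equate their C entries.
Rows 1 and 4 agree on B; apply B→C and equate their C entries.
No row becomes fully distinguished — the join is lossy.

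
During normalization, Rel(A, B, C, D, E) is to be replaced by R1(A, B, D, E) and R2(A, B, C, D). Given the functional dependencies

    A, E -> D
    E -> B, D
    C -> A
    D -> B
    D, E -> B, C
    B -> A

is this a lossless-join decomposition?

No

Common attributes: R1 ∩ R2 = {A, B, D}.
No dependency enlarges {A, B, D}, so (A, B, D)⁺ = {A, B, D}.
The closure contains neither all of R1 = {A, B, D, E} nor all of R2 = {A, B, C, D}, so the common attributes are not a superkey of either fragment. The join is lossy.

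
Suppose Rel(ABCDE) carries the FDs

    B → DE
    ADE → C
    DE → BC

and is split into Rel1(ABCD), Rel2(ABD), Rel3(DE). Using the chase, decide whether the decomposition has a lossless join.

Chase test. Columns are ABCDE; row i has aⱼ where attribute j ∈ Reli, else bᵢⱼ.
Initial tableau (one row per fragment):
  row 1: a1 a2 a3 a4 b15
  row 2: a1 a2 b23 a4 b25
  row 3: b31 b32 b33 a4 a5
Rows 1 and 2 agree on B; apply B→DE and equate their DE entries.
Rows 1 and 2 agree on ADE; apply ADE→C and equate their C entries.
No row becomes fully distinguished — the join is lossy.

No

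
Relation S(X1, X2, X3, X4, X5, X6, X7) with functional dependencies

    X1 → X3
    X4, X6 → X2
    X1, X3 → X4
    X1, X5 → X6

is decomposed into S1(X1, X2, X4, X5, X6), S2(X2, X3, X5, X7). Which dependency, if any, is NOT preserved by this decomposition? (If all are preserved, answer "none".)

X1 → X3

Check X1 → X3: no single fragment contains all of {X1, X3}, and the restricted closure of {X1} across the fragments never reaches {X3}.
X4, X6 → X2 is preserved.
X1, X3 → X4 is preserved.
X1, X5 → X6 is preserved.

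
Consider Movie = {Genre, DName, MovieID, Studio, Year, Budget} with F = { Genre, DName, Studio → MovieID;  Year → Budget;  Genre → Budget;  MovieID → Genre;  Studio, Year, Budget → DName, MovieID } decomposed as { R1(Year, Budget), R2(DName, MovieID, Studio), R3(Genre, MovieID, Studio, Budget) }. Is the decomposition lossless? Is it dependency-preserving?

Lossless test (chase): Rows 2 and 3 agree on MovieID; apply MovieID→Genre and equate their Genre entries. Rows 2 and 3 agree on Genre; apply Genre→Budget and equate their Budget entries. No row becomes fully distinguished — the join is lossy.
Dependency preservation: the restricted closure of {Genre, DName, Studio} across the fragments never reaches {MovieID}, so Genre, DName, Studio → MovieID cannot be enforced without a join — not preserved.

lossy and not dependency-preserving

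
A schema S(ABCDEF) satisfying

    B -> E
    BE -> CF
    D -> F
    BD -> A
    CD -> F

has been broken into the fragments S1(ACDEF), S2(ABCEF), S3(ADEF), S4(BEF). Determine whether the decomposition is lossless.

No

Chase test. Columns are ABCDEF; row i has aⱼ where attribute j ∈ Si, else bᵢⱼ.
Initial tableau (one row per fragment):
  row 1: a1 b12 a3 a4 a5 a6
  row 2: a1 a2 a3 b24 a5 a6
  row 3: a1 b32 b33 a4 a5 a6
  row 4: b41 a2 b43 b44 a5 a6
Rows 2 and 4 agree on BE; apply BE→CF and equate their CF entries.
No row becomes fully distinguished — the join is lossy.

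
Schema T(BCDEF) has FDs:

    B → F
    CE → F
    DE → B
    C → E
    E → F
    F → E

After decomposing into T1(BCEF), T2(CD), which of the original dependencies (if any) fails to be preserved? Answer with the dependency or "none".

DE → B

Check DE → B: no single fragment contains all of {BDE}, and the restricted closure of {DE} across the fragments never reaches {B}.
B → F is preserved.
CE → F is preserved.
C → E is preserved.
E → F is preserved.
F → E is preserved.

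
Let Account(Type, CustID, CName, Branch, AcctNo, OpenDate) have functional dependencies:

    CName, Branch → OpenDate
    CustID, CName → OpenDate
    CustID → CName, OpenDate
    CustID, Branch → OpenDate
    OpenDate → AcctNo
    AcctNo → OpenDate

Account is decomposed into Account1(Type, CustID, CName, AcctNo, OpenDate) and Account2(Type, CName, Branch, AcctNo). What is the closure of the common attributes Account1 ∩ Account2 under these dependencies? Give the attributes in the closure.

Type, CName, AcctNo, OpenDate

Account1 ∩ Account2 = {Type, CName, AcctNo}.
AcctNo → OpenDate applies, adding OpenDate
Closure: {Type, CName, AcctNo, OpenDate}.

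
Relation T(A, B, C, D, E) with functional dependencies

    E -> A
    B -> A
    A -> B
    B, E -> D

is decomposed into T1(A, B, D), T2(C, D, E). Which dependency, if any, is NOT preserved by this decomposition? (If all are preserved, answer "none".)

Check E → A: no single fragment contains all of {A, E}, and the restricted closure of {E} across the fragments never reaches {A}.
B → A is preserved.
A → B is preserved.
B, E → D is preserved.

E -> A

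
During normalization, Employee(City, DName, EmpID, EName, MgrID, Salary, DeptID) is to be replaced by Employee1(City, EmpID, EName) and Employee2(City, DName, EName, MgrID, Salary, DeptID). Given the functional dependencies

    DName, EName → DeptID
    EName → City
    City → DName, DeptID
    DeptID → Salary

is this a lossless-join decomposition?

No

Common attributes: Employee1 ∩ Employee2 = {City, EName}.
Closure of {City, EName}: City → DName, DeptID applies, adding DName, DeptID; DeptID → Salary applies, adding Salary. So (City, EName)⁺ = {City, DName, EName, Salary, DeptID}.
The closure contains neither all of Employee1 = {City, EmpID, EName} nor all of Employee2 = {City, DName, EName, MgrID, Salary, DeptID}, so the common attributes are not a superkey of either fragment. The join is lossy.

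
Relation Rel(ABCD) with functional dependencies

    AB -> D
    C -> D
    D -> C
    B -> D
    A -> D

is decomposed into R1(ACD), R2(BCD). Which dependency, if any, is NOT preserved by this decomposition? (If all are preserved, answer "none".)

AB → D: restricted closure across fragments reaches D.
C → D lies within R1.
D → C lies within R1.
B → D lies within R2.
A → D lies within R1.
Every dependency is enforceable on the fragments, so the decomposition is dependency-preserving.

none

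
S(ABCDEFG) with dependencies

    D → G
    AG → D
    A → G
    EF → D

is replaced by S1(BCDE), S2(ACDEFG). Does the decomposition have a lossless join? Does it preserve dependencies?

Lossless test: (CDE)⁺ = {CDEG}, which is a superkey of neither fragment — lossy.
Dependency preservation: every FD's attributes lie within a single fragment, so each can be enforced locally — preserved.

lossy but dependency-preserving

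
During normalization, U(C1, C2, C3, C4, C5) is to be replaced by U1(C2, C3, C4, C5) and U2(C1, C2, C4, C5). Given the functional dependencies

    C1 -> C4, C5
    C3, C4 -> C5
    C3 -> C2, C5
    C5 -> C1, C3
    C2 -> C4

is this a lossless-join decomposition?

Common attributes: U1 ∩ U2 = {C2, C4, C5}.
Closure of {C2, C4, C5}: C5 → C1, C3 applies, adding C1, C3. So (C2, C4, C5)⁺ = {C1, C2, C3, C4, C5}.
This closure contains every attribute of U1, so U1 ∩ U2 → U1. The join is lossless.

Yes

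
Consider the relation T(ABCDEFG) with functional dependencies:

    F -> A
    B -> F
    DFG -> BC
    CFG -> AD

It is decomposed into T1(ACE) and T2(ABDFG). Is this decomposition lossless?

Common attributes: T1 ∩ T2 = {A}.
No dependency enlarges {A}, so (A)⁺ = {A}.
The closure contains neither all of T1 = {ACE} nor all of T2 = {ABDFG}, so the common attributes are not a superkey of either fragment. The join is lossy.

No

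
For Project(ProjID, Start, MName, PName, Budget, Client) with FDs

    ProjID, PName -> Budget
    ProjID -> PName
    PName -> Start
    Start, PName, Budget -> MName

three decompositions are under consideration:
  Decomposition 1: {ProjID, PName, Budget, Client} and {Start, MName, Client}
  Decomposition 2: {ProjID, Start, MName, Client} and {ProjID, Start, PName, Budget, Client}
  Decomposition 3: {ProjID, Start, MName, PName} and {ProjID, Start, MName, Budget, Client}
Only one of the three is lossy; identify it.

Decomposition 1

Decomposition 1: common = {Client}, closure = {Client} → lossy.
Decomposition 2: common = {ProjID, Start, Client}, closure = {ProjID, Start, MName, PName, Budget, Client} → lossless.
Decomposition 3: common = {ProjID, Start, MName}, closure = {ProjID, Start, MName, PName, Budget} → lossless.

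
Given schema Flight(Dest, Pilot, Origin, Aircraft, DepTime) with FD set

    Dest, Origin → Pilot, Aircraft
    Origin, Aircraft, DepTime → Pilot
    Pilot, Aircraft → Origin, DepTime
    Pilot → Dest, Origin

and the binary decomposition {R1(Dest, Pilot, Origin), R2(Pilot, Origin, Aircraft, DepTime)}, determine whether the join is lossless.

Yes

Common attributes: R1 ∩ R2 = {Pilot, Origin}.
Closure of {Pilot, Origin}: Pilot → Dest, Origin applies, adding Dest; Dest, Origin → Pilot, Aircraft applies, adding Aircraft; Pilot, Aircraft → Origin, DepTime applies, adding DepTime. So (Pilot, Origin)⁺ = {Dest, Pilot, Origin, Aircraft, DepTime}.
This closure contains every attribute of R1, so R1 ∩ R2 → R1. The join is lossless.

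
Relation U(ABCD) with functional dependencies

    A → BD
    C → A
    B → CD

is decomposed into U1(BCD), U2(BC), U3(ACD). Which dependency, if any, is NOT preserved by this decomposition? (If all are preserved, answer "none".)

none

A → BD: restricted closure across fragments reaches BD.
C → A lies within U3.
B → CD lies within U1.
Every dependency is enforceable on the fragments, so the decomposition is dependency-preserving.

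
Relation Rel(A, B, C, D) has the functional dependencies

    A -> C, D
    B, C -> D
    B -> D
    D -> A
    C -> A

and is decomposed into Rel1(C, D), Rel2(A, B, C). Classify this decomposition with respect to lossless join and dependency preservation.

Lossless test: (C)⁺ = {A, C, D}, which contains all of one fragment — lossless.
Dependency preservation: A → C, D; B, C → D; B → D; D → A are not contained in any single fragment, but the restricted closure of each left-hand side across the fragments still reaches the right-hand side; the remaining FDs each lie inside some fragment. All dependencies are preserved.

lossless and dependency-preserving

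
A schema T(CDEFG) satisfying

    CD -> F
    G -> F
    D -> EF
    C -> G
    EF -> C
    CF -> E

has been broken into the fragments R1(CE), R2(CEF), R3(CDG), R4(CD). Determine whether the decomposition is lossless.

Chase test. Columns are CDEFG; row i has aⱼ where attribute j ∈ Ri, else bᵢⱼ.
Initial tableau (one row per fragment):
  row 1: a1 b12 a3 b14 b15
  row 2: a1 b22 a3 a4 b25
  row 3: a1 a2 b33 b34 a5
  row 4: a1 a2 b43 b44 b45
Rows 3 and 4 agree on CD; apply CD→F and equate their F entries.
Rows 3 and 4 agree on D; apply D→EF and equate their EF entries.
Rows 1 and 2 agree on C; apply C→G and equate their G entries.
Rows 1 and 3 agree on C; apply C→G and equate their G entries.
Rows 1 and 4 agree on C; apply C→G and equate their G entries.
Rows 1 and 2 agree on G; apply G→F and equate their F entries.
Rows 1 and 3 agree on G; apply G→F and equate their F entries.
Rows 1 and 3 agree on CF; apply CF→E and equate their E entries.
Row 3 is now all distinguished symbols — the join is lossless.

Yes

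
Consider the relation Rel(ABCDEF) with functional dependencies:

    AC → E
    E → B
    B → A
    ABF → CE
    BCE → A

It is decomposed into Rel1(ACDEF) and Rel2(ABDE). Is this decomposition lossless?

Yes

Common attributes: Rel1 ∩ Rel2 = {ADE}.
Closure of {ADE}: E → B applies, adding B. So (ADE)⁺ = {ABDE}.
This closure contains every attribute of Rel2, so Rel1 ∩ Rel2 → Rel2. The join is lossless.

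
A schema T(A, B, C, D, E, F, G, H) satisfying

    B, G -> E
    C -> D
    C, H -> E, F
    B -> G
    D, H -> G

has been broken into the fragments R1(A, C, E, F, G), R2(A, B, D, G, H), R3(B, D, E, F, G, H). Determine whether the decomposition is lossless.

Chase test. Columns are A, B, C, D, E, F, G, H; row i has aⱼ where attribute j ∈ Ri, else bᵢⱼ.
Initial tableau (one row per fragment):
  row 1: a1 b12 a3 b14 a5 a6 a7 b18
  row 2: a1 a2 b23 a4 b25 b26 a7 a8
  row 3: b31 a2 b33 a4 a5 a6 a7 a8
Rows 2 and 3 agree on B, G; apply B, G→E and equate their E entries.
No row becomes fully distinguished — the join is lossy.

No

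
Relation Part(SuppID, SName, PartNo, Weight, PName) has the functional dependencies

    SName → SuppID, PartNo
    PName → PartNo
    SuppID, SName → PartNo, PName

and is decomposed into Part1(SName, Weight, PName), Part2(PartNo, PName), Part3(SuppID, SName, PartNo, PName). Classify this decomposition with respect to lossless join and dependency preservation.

Lossless test (chase): Rows 1 and 3 agree on SName; apply SName→SuppID, PartNo and equate their SuppID, PartNo entries. Row 1 is now all distinguished symbols — the join is lossless.
Dependency preservation: every FD's attributes lie within a single fragment, so each can be enforced locally — preserved.

lossless and dependency-preserving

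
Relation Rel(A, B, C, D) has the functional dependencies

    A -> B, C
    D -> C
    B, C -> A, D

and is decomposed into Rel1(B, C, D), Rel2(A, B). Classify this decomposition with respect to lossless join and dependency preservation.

Lossless test: (B)⁺ = {B}, which is a superkey of neither fragment — lossy.
Dependency preservation: the restricted closure of {A} across the fragments never reaches {B, C}, so A → B, C cannot be enforced without a join — not preserved.

lossy and not dependency-preserving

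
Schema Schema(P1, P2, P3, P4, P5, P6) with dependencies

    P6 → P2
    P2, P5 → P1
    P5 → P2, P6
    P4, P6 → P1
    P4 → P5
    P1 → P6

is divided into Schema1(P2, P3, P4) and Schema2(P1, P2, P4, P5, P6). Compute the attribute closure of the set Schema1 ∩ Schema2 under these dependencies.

Schema1 ∩ Schema2 = {P2, P4}.
P4 → P5 applies, adding P5
P2, P5 → P1 applies, adding P1
P5 → P2, P6 applies, adding P6
Closure: {P1, P2, P4, P5, P6}.

P1, P2, P4, P5, P6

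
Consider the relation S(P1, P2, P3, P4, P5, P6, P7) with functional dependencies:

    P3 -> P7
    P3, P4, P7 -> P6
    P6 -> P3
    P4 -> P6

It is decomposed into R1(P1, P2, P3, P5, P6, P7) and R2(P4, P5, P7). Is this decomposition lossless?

Common attributes: R1 ∩ R2 = {P5, P7}.
No dependency enlarges {P5, P7}, so (P5, P7)⁺ = {P5, P7}.
The closure contains neither all of R1 = {P1, P2, P3, P5, P6, P7} nor all of R2 = {P4, P5, P7}, so the common attributes are not a superkey of either fragment. The join is lossy.

No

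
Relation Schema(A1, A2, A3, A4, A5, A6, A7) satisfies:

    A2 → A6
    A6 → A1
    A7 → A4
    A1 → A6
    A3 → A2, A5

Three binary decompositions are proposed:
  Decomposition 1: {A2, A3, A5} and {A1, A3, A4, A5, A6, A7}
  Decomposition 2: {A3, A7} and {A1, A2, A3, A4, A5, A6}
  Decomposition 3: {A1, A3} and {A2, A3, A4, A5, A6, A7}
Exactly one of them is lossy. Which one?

Decomposition 2

Decomposition 1: common = {A3, A5}, closure = {A1, A2, A3, A5, A6} → lossless.
Decomposition 2: common = {A3}, closure = {A1, A2, A3, A5, A6} → lossy.
Decomposition 3: common = {A3}, closure = {A1, A2, A3, A5, A6} → lossless.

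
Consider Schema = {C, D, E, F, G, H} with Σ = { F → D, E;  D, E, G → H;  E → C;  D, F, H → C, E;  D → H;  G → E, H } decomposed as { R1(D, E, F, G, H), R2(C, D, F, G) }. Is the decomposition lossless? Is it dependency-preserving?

lossless but not dependency-preserving

Lossless test: (D, F, G)⁺ = {C, D, E, F, G, H}, which contains all of one fragment — lossless.
Dependency preservation: the restricted closure of {E} across the fragments never reaches {C}, so E → C cannot be enforced without a join — not preserved.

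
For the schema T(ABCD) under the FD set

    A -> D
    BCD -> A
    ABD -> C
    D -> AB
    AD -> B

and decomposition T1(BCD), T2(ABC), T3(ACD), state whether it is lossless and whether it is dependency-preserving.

Lossless test (chase): Rows 2 and 3 agree on A; apply A→D and equate their D entries. Rows 1 and 2 agree on BCD; apply BCD→A and equate their A entries. Rows 1 and 3 agree on D; apply D→AB and equate their AB entries. Row 1 is now all distinguished symbols — the join is lossless.
Dependency preservation: BCD → A; ABD → C; D → AB; AD → B are not contained in any single fragment, but the restricted closure of each left-hand side across the fragments still reaches the right-hand side; the remaining FDs each lie inside some fragment. All dependencies are preserved.

lossless and dependency-preserving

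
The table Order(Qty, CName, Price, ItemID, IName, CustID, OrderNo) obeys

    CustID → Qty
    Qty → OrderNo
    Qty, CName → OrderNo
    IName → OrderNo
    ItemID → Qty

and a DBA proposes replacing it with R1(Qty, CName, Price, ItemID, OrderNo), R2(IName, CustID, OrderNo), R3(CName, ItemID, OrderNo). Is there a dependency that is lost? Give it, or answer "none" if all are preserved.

CustID → Qty

Check CustID → Qty: no single fragment contains all of {Qty, CustID}, and the restricted closure of {CustID} across the fragments never reaches {Qty}.
Qty → OrderNo is preserved.
Qty, CName → OrderNo is preserved.
IName → OrderNo is preserved.
ItemID → Qty is preserved.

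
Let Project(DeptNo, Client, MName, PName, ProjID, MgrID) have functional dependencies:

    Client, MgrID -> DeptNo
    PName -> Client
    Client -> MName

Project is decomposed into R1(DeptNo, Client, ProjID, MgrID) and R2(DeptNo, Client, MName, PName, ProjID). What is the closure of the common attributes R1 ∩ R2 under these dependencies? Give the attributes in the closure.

DeptNo, Client, MName, ProjID

R1 ∩ R2 = {DeptNo, Client, ProjID}.
Client → MName applies, adding MName
Closure: {DeptNo, Client, MName, ProjID}.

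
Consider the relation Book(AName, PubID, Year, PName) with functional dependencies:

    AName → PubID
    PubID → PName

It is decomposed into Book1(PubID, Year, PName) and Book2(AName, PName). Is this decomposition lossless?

No

Common attributes: Book1 ∩ Book2 = {PName}.
No dependency enlarges {PName}, so (PName)⁺ = {PName}.
The closure contains neither all of Book1 = {PubID, Year, PName} nor all of Book2 = {AName, PName}, so the common attributes are not a superkey of either fragment. The join is lossy.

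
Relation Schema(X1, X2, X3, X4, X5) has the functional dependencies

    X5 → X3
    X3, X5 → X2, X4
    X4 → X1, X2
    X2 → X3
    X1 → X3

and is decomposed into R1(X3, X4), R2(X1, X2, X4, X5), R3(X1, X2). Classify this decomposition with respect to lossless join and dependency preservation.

Lossless test (chase): Rows 1 and 2 agree on X4; apply X4→X1, X2 and equate their X1, X2 entries. Rows 1 and 2 agree on X2; apply X2→X3 and equate their X3 entries. Rows 1 and 3 agree on X2; apply X2→X3 and equate their X3 entries. Row 2 is now all distinguished symbols — the join is lossless.
Dependency preservation: the restricted closure of {X2} across the fragments never reaches {X3}, so X2 → X3 cannot be enforced without a join — not preserved.

lossless but not dependency-preserving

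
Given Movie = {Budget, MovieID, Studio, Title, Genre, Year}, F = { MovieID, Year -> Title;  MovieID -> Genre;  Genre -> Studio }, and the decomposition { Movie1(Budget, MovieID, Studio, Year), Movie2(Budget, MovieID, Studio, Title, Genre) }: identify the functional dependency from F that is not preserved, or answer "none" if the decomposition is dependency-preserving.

Check MovieID, Year → Title: no single fragment contains all of {MovieID, Title, Year}, and the restricted closure of {MovieID, Year} across the fragments never reaches {Title}.
MovieID → Genre is preserved.
Genre → Studio is preserved.

MovieID, Year -> Title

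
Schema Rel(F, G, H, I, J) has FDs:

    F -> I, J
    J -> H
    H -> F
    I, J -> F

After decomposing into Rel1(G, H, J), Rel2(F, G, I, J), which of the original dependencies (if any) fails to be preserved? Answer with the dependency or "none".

F → I, J lies within Rel2.
J → H lies within Rel1.
H → F: restricted closure across fragments reaches F.
I, J → F lies within Rel2.
Every dependency is enforceable on the fragments, so the decomposition is dependency-preserving.

none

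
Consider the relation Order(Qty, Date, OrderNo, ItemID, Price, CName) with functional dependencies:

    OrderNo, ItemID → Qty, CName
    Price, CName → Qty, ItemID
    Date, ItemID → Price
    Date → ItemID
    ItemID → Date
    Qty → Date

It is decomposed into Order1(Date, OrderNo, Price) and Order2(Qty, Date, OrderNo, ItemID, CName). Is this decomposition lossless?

Common attributes: Order1 ∩ Order2 = {Date, OrderNo}.
Closure of {Date, OrderNo}: Date → ItemID applies, adding ItemID; OrderNo, ItemID → Qty, CName applies, adding Qty, CName; Date, ItemID → Price applies, adding Price. So (Date, OrderNo)⁺ = {Qty, Date, OrderNo, ItemID, Price, CName}.
This closure contains every attribute of Order1, so Order1 ∩ Order2 → Order1. The join is lossless.

Yes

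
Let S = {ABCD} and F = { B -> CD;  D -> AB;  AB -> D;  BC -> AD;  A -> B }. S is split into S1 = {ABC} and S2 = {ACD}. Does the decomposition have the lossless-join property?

Common attributes: S1 ∩ S2 = {AC}.
Closure of {AC}: A → B applies, adding B; B → CD applies, adding D. So (AC)⁺ = {ABCD}.
This closure contains every attribute of S1, so S1 ∩ S2 → S1. The join is lossless.

Yes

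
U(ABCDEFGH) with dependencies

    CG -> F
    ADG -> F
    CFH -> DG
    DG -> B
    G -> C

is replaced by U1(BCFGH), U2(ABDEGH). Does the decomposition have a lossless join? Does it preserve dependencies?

Lossless test: (BGH)⁺ = {BCDFGH}, which contains all of one fragment — lossless.
Dependency preservation: ADG → F; CFH → DG are not contained in any single fragment, but the restricted closure of each left-hand side across the fragments still reaches the right-hand side; the remaining FDs each lie inside some fragment. All dependencies are preserved.

lossless and dependency-preserving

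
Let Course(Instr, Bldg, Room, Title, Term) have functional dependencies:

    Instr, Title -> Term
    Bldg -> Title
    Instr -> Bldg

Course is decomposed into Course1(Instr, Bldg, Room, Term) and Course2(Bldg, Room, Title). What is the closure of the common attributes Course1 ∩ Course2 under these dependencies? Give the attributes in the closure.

Course1 ∩ Course2 = {Bldg, Room}.
Bldg → Title applies, adding Title
Closure: {Bldg, Room, Title}.

Bldg, Room, Title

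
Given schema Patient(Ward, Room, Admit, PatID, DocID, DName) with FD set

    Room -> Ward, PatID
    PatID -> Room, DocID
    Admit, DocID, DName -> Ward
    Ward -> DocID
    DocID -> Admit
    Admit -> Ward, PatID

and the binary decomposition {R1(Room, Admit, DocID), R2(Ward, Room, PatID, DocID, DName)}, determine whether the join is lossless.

Common attributes: R1 ∩ R2 = {Room, DocID}.
Closure of {Room, DocID}: Room → Ward, PatID applies, adding Ward, PatID; DocID → Admit applies, adding Admit. So (Room, DocID)⁺ = {Ward, Room, Admit, PatID, DocID}.
This closure contains every attribute of R1, so R1 ∩ R2 → R1. The join is lossless.

Yes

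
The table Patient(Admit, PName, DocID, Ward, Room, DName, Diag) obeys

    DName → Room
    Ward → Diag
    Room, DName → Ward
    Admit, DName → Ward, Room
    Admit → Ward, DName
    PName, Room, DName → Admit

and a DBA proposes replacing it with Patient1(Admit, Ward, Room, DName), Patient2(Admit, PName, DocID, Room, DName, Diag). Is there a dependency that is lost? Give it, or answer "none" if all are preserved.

Ward → Diag

Check Ward → Diag: no single fragment contains all of {Ward, Diag}, and the restricted closure of {Ward} across the fragments never reaches {Diag}.
DName → Room is preserved.
Room, DName → Ward is preserved.
Admit, DName → Ward, Room is preserved.
Admit → Ward, DName is preserved.
PName, Room, DName → Admit is preserved.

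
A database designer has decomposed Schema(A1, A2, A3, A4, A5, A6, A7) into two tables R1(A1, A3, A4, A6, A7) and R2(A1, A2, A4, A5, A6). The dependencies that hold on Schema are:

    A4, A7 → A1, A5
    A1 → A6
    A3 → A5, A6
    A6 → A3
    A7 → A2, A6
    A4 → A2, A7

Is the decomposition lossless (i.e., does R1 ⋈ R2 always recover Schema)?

Yes

Common attributes: R1 ∩ R2 = {A1, A4, A6}.
Closure of {A1, A4, A6}: A6 → A3 applies, adding A3; A4 → A2, A7 applies, adding A2, A7; A4, A7 → A1, A5 applies, adding A5. So (A1, A4, A6)⁺ = {A1, A2, A3, A4, A5, A6, A7}.
This closure contains every attribute of R1, so R1 ∩ R2 → R1. The join is lossless.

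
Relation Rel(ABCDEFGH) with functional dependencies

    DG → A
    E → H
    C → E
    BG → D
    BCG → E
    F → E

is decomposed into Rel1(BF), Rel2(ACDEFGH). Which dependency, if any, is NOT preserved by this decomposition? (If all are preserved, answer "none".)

BG → D

Check BG → D: no single fragment contains all of {BDG}, and the restricted closure of {BG} across the fragments never reaches {D}.
DG → A is preserved.
E → H is preserved.
C → E is preserved.
BCG → E is preserved.
F → E is preserved.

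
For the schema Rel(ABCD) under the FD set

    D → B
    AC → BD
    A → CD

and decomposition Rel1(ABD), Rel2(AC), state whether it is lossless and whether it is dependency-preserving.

lossless and dependency-preserving

Lossless test: (A)⁺ = {ABCD}, which contains all of one fragment — lossless.
Dependency preservation: AC → BD; A → CD are not contained in any single fragment, but the restricted closure of each left-hand side across the fragments still reaches the right-hand side; the remaining FDs each lie inside some fragment. All dependencies are preserved.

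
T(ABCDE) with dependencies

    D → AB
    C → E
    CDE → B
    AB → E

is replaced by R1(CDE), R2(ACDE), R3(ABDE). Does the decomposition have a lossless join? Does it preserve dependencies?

Lossless test (chase): Rows 1 and 2 agree on D; apply D→AB and equate their AB entries. Rows 1 and 3 agree on D; apply D→AB and equate their AB entries. Row 1 is now all distinguished symbols — the join is lossless.
Dependency preservation: CDE → B is not contained in any single fragment, but the restricted closure of its left-hand side across the fragments still reaches the right-hand side; the remaining FDs each lie inside some fragment. All dependencies are preserved.

lossless and dependency-preserving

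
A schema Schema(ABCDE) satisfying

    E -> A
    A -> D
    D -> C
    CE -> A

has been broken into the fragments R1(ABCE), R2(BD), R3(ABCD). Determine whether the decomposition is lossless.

Yes

Chase test. Columns are ABCDE; row i has aⱼ where attribute j ∈ Ri, else bᵢⱼ.
Initial tableau (one row per fragment):
  row 1: a1 a2 a3 b14 a5
  row 2: b21 a2 b23 a4 b25
  row 3: a1 a2 a3 a4 b35
Rows 1 and 3 agree on A; apply A→D and equate their D entries.
Rows 1 and 2 agree on D; apply D→C and equate their C entries.
Row 1 is now all distinguished symbols — the join is lossless.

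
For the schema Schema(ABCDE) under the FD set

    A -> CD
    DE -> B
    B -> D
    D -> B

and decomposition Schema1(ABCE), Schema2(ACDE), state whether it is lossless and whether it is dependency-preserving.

lossless but not dependency-preserving

Lossless test: (ACE)⁺ = {ABCDE}, which contains all of one fragment — lossless.
Dependency preservation: the restricted closure of {DE} across the fragments never reaches {B}, so DE → B cannot be enforced without a join — not preserved.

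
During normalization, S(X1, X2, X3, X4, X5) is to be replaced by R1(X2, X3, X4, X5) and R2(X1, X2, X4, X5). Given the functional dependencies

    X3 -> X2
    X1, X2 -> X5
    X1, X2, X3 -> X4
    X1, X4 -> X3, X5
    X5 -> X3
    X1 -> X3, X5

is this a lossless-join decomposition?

Yes

Common attributes: R1 ∩ R2 = {X2, X4, X5}.
Closure of {X2, X4, X5}: X5 → X3 applies, adding X3. So (X2, X4, X5)⁺ = {X2, X3, X4, X5}.
This closure contains every attribute of R1, so R1 ∩ R2 → R1. The join is lossless.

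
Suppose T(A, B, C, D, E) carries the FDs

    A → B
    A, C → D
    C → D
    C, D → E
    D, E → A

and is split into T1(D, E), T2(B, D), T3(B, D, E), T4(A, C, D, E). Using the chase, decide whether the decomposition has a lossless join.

Yes

Chase test. Columns are A, B, C, D, E; row i has aⱼ where attribute j ∈ Ti, else bᵢⱼ.
Initial tableau (one row per fragment):
  row 1: b11 b12 b13 a4 a5
  row 2: b21 a2 b23 a4 b25
  row 3: b31 a2 b33 a4 a5
  row 4: a1 b42 a3 a4 a5
Rows 1 and 3 agree on D, E; apply D, E→A and equate their A entries.
Rows 1 and 4 agree on D, E; apply D, E→A and equate their A entries.
Rows 1 and 3 agree on A; apply A→B and equate their B entries.
Rows 1 and 4 agree on A; apply A→B and equate their B entries.
Row 4 is now all distinguished symbols — the join is lossless.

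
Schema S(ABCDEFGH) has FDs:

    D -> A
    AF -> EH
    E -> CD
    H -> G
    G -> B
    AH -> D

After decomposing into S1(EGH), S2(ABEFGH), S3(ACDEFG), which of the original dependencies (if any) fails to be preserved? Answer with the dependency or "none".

Check AH → D: no single fragment contains all of {ADH}, and the restricted closure of {AH} across the fragments never reaches {D}.
D → A is preserved.
AF → EH is preserved.
E → CD is preserved.
H → G is preserved.
G → B is preserved.

AH -> D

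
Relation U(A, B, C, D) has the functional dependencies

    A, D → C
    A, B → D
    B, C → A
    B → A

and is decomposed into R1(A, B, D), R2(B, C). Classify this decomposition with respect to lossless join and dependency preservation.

Lossless test: (B)⁺ = {A, B, C, D}, which contains all of one fragment — lossless.
Dependency preservation: the restricted closure of {A, D} across the fragments never reaches {C}, so A, D → C cannot be enforced without a join — not preserved.

lossless but not dependency-preserving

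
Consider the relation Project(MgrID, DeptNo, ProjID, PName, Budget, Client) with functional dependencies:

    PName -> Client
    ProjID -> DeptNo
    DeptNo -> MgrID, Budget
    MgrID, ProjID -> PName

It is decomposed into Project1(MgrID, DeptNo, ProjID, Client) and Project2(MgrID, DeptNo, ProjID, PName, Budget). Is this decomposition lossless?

Yes

Common attributes: Project1 ∩ Project2 = {MgrID, DeptNo, ProjID}.
Closure of {MgrID, DeptNo, ProjID}: DeptNo → MgrID, Budget applies, adding Budget; MgrID, ProjID → PName applies, adding PName; PName → Client applies, adding Client. So (MgrID, DeptNo, ProjID)⁺ = {MgrID, DeptNo, ProjID, PName, Budget, Client}.
This closure contains every attribute of Project1, so Project1 ∩ Project2 → Project1. The join is lossless.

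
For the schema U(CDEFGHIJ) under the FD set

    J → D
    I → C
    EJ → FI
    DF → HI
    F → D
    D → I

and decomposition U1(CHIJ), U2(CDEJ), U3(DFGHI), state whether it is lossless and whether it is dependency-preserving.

lossy and not dependency-preserving

Lossless test (chase): Rows 1 and 2 agree on J; apply J→D and equate their D entries. Rows 1 and 3 agree on I; apply I→C and equate their C entries. Rows 1 and 2 agree on D; apply D→I and equate their I entries. No row becomes fully distinguished — the join is lossy.
Dependency preservation: the restricted closure of {EJ} across the fragments never reaches {FI}, so EJ → FI cannot be enforced without a join — not preserved.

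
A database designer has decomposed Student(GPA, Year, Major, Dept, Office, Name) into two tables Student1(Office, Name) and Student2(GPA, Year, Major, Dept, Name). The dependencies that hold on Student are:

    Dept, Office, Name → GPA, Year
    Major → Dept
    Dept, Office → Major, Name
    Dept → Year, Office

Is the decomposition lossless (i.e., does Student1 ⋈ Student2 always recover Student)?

No

Common attributes: Student1 ∩ Student2 = {Name}.
No dependency enlarges {Name}, so (Name)⁺ = {Name}.
The closure contains neither all of Student1 = {Office, Name} nor all of Student2 = {GPA, Year, Major, Dept, Name}, so the common attributes are not a superkey of either fragment. The join is lossy.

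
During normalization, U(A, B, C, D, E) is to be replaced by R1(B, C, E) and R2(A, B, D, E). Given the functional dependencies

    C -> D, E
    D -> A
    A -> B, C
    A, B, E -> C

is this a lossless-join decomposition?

No

Common attributes: R1 ∩ R2 = {B, E}.
No dependency enlarges {B, E}, so (B, E)⁺ = {B, E}.
The closure contains neither all of R1 = {B, C, E} nor all of R2 = {A, B, D, E}, so the common attributes are not a superkey of either fragment. The join is lossy.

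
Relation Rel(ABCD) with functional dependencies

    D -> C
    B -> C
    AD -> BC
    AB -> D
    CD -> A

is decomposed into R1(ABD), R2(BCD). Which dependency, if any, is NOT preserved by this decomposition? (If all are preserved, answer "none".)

none

D → C lies within R2.
B → C lies within R2.
AD → BC: restricted closure across fragments reaches BC.
AB → D lies within R1.
CD → A: restricted closure across fragments reaches A.
Every dependency is enforceable on the fragments, so the decomposition is dependency-preserving.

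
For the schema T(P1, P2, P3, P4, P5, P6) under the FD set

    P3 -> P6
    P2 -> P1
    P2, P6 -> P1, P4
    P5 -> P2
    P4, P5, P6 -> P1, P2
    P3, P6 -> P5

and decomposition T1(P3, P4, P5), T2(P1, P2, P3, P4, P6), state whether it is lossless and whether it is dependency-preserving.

Lossless test: (P3, P4)⁺ = {P1, P2, P3, P4, P5, P6}, which contains all of one fragment — lossless.
Dependency preservation: the restricted closure of {P5} across the fragments never reaches {P2}, so P5 → P2 cannot be enforced without a join — not preserved.

lossless but not dependency-preserving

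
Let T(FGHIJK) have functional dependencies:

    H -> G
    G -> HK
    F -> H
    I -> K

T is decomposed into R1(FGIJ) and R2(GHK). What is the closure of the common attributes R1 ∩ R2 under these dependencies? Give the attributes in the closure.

R1 ∩ R2 = {G}.
G → HK applies, adding HK
Closure: {GHK}.

GHK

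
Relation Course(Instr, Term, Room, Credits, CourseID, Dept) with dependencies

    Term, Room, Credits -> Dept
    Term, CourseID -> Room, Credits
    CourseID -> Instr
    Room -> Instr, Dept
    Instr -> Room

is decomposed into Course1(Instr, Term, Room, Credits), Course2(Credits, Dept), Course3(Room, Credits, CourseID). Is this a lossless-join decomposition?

No

Chase test. Columns are Instr, Term, Room, Credits, CourseID, Dept; row i has aⱼ where attribute j ∈ Coursei, else bᵢⱼ.
Initial tableau (one row per fragment):
  row 1: a1 a2 a3 a4 b15 b16
  row 2: b21 b22 b23 a4 b25 a6
  row 3: b31 b32 a3 a4 a5 b36
Rows 1 and 3 agree on Room; apply Room→Instr, Dept and equate their Instr, Dept entries.
No row becomes fully distinguished — the join is lossy.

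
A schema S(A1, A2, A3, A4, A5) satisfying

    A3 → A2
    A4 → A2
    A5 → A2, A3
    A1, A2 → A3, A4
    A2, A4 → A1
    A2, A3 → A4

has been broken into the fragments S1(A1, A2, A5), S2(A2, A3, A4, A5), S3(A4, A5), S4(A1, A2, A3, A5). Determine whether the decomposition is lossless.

Chase test. Columns are A1, A2, A3, A4, A5; row i has aⱼ where attribute j ∈ Si, else bᵢⱼ.
Initial tableau (one row per fragment):
  row 1: a1 a2 b13 b14 a5
  row 2: b21 a2 a3 a4 a5
  row 3: b31 b32 b33 a4 a5
  row 4: a1 a2 a3 b44 a5
Rows 2 and 3 agree on A4; apply A4→A2 and equate their A2 entries.
Rows 1 and 2 agree on A5; apply A5→A2, A3 and equate their A2, A3 entries.
Rows 1 and 3 agree on A5; apply A5→A2, A3 and equate their A2, A3 entries.
Rows 1 and 4 agree on A1, A2; apply A1, A2→A3, A4 and equate their A3, A4 entries.
Rows 2 and 3 agree on A2, A4; apply A2, A4→A1 and equate their A1 entries.
Rows 1 and 2 agree on A2, A3; apply A2, A3→A4 and equate their A4 entries.
Rows 1 and 2 agree on A2, A4; apply A2, A4→A1 and equate their A1 entries.
Row 1 is now all distinguished symbols — the join is lossless.

Yes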